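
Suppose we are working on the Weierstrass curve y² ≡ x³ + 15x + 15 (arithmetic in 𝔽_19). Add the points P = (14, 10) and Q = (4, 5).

(14, 10) + (4, 5). λ = (5 - 10)/(4 - 14) ≡ 14/9 mod 19. 9⁻¹ ≡ 17 (mod 19), so λ ≡ 10.
  x = λ² - 14 - 4 = 100 - 18 ≡ 6; y = λ·(14 - 6) - 10 ≡ 13. → (6, 13)

(6, 13)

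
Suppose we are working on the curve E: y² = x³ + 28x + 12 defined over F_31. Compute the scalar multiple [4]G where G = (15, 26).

(29, 14)

Double-and-add on 4 = (100)₂. Start with G = (15, 26) for the leading 1-bit.
double: tangent at (15, 26): λ = (3·15² + 28)/(2·26) ≡ 21/21. 21⁻¹ ≡ 3 (mod 31), so λ ≡ 21·3 ≡ 1.
  x = λ² - 15 - 15 = 1 - 30 ≡ 2; y = λ·(15 - 2) - 26 ≡ 18. → (2, 18)
double: tangent at (2, 18): λ = (3·2² + 28)/(2·18) ≡ 9/5. 5⁻¹ ≡ 25 (mod 31) since 5·25 = 125 ≡ 1, so λ ≡ 9·25 ≡ 8.
  x = λ² - 2 - 2 = 64 - 4 ≡ 29; y = λ·(2 - 29) - 18 ≡ 14. → (29, 14)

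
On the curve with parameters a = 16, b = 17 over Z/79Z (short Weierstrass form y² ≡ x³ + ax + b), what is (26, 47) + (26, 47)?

tangent at (26, 47): λ = (3·26² + 16)/(2·47) ≡ 69/15. 15⁻¹ ≡ 58 (mod 79), so λ ≡ 69·58 ≡ 52.
  x = λ² - 26 - 26 = 2704 - 52 ≡ 45; y = λ·(26 - 45) - 47 ≡ 71. → (45, 71)

(45, 71)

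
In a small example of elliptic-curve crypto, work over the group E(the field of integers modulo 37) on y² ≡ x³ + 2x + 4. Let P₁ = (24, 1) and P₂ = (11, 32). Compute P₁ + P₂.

(9, 23)

(24, 1) + (11, 32). λ = (32 - 1)/(11 - 24) ≡ 31/24 mod 37. 24⁻¹ ≡ 17 (mod 37), so λ ≡ 9.
  x = λ² - 24 - 11 = 81 - 35 ≡ 9; y = λ·(24 - 9) - 1 ≡ 23. → (9, 23)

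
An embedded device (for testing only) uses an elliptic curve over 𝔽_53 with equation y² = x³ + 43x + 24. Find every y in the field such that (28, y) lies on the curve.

x³ + 43x + 24 = 23180 ≡ 19 (mod 53).
19 is a non-residue mod 53; no y exists.

none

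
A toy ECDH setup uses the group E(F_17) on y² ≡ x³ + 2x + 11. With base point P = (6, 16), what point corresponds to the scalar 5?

Repeated addition: build up to 5P.
2P: tangent at (6, 16): λ = (3·6² + 2)/(2·16) ≡ 8/15. 15⁻¹ ≡ 8 (mod 17), so λ ≡ 8·8 ≡ 13.
  x = λ² - 6 - 6 = 169 - 12 ≡ 4; y = λ·(6 - 4) - 16 ≡ 10. → (4, 10)
3P: (4, 10) + (6, 16). λ = (16 - 10)/(6 - 4) ≡ 6/2 mod 17. 2⁻¹ ≡ 9 (mod 17) since 2·9 = 18 ≡ 1, so λ ≡ 3.
  x = λ² - 4 - 6 = 9 - 10 ≡ 16; y = λ·(4 - 16) - 10 ≡ 5. → (16, 5)
4P: (16, 5) + (6, 16). λ = (16 - 5)/(6 - 16) ≡ 11/7 mod 17. 7⁻¹ ≡ 5 (mod 17), so λ ≡ 4.
  x = λ² - 16 - 6 = 16 - 22 ≡ 11; y = λ·(16 - 11) - 5 ≡ 15. → (11, 15)
5P: (11, 15) + (6, 16). λ = (16 - 15)/(6 - 11) ≡ 1/12 mod 17. 12⁻¹ ≡ 10 (mod 17), so λ ≡ 10.
  x = λ² - 11 - 6 = 100 - 17 ≡ 15; y = λ·(11 - 15) - 15 ≡ 13. → (15, 13)

(15, 13)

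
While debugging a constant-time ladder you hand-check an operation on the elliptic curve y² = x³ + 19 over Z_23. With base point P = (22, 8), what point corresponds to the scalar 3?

Repeated addition: build up to 3P.
2P: tangent at (22, 8): λ = (3·22² + 0)/(2·8) ≡ 3/16. 16⁻¹ ≡ 13 (mod 23), so λ ≡ 3·13 ≡ 16.
  x = λ² - 22 - 22 = 256 - 44 ≡ 5; y = λ·(22 - 5) - 8 ≡ 11. → (5, 11)
3P: (5, 11) + (22, 8). λ = (8 - 11)/(22 - 5) ≡ 20/17 mod 23. 17⁻¹ ≡ 19 (mod 23), so λ ≡ 12.
  x = λ² - 5 - 22 = 144 - 27 ≡ 2; y = λ·(5 - 2) - 11 ≡ 2. → (2, 2)

(2, 2)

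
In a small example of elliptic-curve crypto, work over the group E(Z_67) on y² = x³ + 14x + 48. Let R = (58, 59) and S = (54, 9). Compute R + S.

(58, 59) + (54, 9). λ = (9 - 59)/(54 - 58) ≡ 17/63 mod 67. 63⁻¹ ≡ 50 (mod 67), so λ ≡ 46.
  x = λ² - 58 - 54 = 2116 - 112 ≡ 61; y = λ·(58 - 61) - 59 ≡ 4. → (61, 4)

(61, 4)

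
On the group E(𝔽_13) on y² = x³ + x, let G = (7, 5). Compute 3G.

(11, 4)

Repeated addition: build up to 3G.
2G: tangent at (7, 5): λ = (3·7² + 1)/(2·5) ≡ 5/10. 10⁻¹ ≡ 4 (mod 13), so λ ≡ 5·4 ≡ 7.
  x = λ² - 7 - 7 = 49 - 14 ≡ 9; y = λ·(7 - 9) - 5 ≡ 7. → (9, 7)
3G: (9, 7) + (7, 5). λ = (5 - 7)/(7 - 9) ≡ 11/11 mod 13. 11⁻¹ ≡ 6 (mod 13), so λ ≡ 1.
  x = λ² - 9 - 7 = 1 - 16 ≡ 11; y = λ·(9 - 11) - 7 ≡ 4. → (11, 4)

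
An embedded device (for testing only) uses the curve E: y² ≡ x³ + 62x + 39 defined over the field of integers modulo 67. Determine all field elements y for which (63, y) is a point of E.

14, 53

x³ + 62x + 39 = 253992 ≡ 62 (mod 67).
Square roots of 62 mod 67: 14 and 53 (since 14² = 196 ≡ 62).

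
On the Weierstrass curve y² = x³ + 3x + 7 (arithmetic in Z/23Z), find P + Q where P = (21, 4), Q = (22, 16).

(21, 4) + (22, 16). λ = (16 - 4)/(22 - 21) ≡ 12/1 mod 23. 1⁻¹ ≡ 1 (mod 23), so λ ≡ 12.
  x = λ² - 21 - 22 = 144 - 43 ≡ 9; y = λ·(21 - 9) - 4 ≡ 2. → (9, 2)

(9, 2)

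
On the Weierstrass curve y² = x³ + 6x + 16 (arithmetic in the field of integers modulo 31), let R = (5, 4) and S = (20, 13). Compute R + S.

(20, 18)

(5, 4) + (20, 13). λ = (13 - 4)/(20 - 5) ≡ 9/15 mod 31. 15⁻¹ ≡ 29 (mod 31) since 15·29 = 435 ≡ 1, so λ ≡ 13.
  x = λ² - 5 - 20 = 169 - 25 ≡ 20; y = λ·(5 - 20) - 4 ≡ 18. → (20, 18)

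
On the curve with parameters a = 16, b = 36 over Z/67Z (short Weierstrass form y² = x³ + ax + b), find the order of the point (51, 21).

11

2P: tangent at (51, 21): λ = (3·51² + 16)/(2·21) ≡ 47/42. 42⁻¹ ≡ 8 (mod 67) since 42·8 = 336 ≡ 1, so λ ≡ 47·8 ≡ 41.
  x = λ² - 51 - 51 = 1681 - 102 ≡ 38; y = λ·(51 - 38) - 21 ≡ 43. → (38, 43)
3P: (38, 43) + (51, 21). λ = (21 - 43)/(51 - 38) ≡ 45/13 mod 67. 13⁻¹ ≡ 31 (mod 67), so λ ≡ 55.
  x = λ² - 38 - 51 = 3025 - 89 ≡ 55; y = λ·(38 - 55) - 43 ≡ 27. → (55, 27)
4P: (55, 27) + (51, 21). λ = (21 - 27)/(51 - 55) ≡ 61/63 mod 67. 63⁻¹ ≡ 50 (mod 67) since 63·50 = 3150 ≡ 1, so λ ≡ 35.
  x = λ² - 55 - 51 = 1225 - 106 ≡ 47; y = λ·(55 - 47) - 27 ≡ 52. → (47, 52)
5P: (47, 52) + (51, 21). λ = (21 - 52)/(51 - 47) ≡ 36/4 mod 67. 4⁻¹ ≡ 17 (mod 67), so λ ≡ 9.
  x = λ² - 47 - 51 = 81 - 98 ≡ 50; y = λ·(47 - 50) - 52 ≡ 55. → (50, 55)
6P: (50, 55) + (51, 21). λ = (21 - 55)/(51 - 50) ≡ 33/1 mod 67. 1⁻¹ ≡ 1 (mod 67), so λ ≡ 33.
  x = λ² - 50 - 51 = 1089 - 101 ≡ 50; y = λ·(50 - 50) - 55 ≡ 12. → (50, 12)
7P: (50, 12) + (51, 21). λ = (21 - 12)/(51 - 50) ≡ 9/1 mod 67. 1⁻¹ ≡ 1 (mod 67) since 1·1 = 1 ≡ 1, so λ ≡ 9.
  x = λ² - 50 - 51 = 81 - 101 ≡ 47; y = λ·(50 - 47) - 12 ≡ 15. → (47, 15)
8P: (47, 15) + (51, 21). λ = (21 - 15)/(51 - 47) ≡ 6/4 mod 67. 4⁻¹ ≡ 17 (mod 67) since 4·17 = 68 ≡ 1, so λ ≡ 35.
  x = λ² - 47 - 51 = 1225 - 98 ≡ 55; y = λ·(47 - 55) - 15 ≡ 40. → (55, 40)
9P: (55, 40) + (51, 21). λ = (21 - 40)/(51 - 55) ≡ 48/63 mod 67. 63⁻¹ ≡ 50 (mod 67) since 63·50 = 3150 ≡ 1, so λ ≡ 55.
  x = λ² - 55 - 51 = 3025 - 106 ≡ 38; y = λ·(55 - 38) - 40 ≡ 24. → (38, 24)
10P: (38, 24) + (51, 21). λ = (21 - 24)/(51 - 38) ≡ 64/13 mod 67. 13⁻¹ ≡ 31 (mod 67), so λ ≡ 41.
  x = λ² - 38 - 51 = 1681 - 89 ≡ 51; y = λ·(38 - 51) - 24 ≡ 46. → (51, 46)
11P: (51, 46) + (51, 21): same x and y₁ ≡ -y₂, so the sum is the point at infinity.
11P = the point at infinity, so the order is 11.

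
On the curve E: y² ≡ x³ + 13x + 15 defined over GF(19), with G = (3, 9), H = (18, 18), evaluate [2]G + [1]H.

First 2G:
Repeated addition: build up to 2G.
2G: tangent at (3, 9): λ = (3·3² + 13)/(2·9) ≡ 2/18. 18⁻¹ ≡ 18 (mod 19) since 18·18 = 324 ≡ 1, so λ ≡ 2·18 ≡ 17.
  x = λ² - 3 - 3 = 289 - 6 ≡ 17; y = λ·(3 - 17) - 9 ≡ 0. → (17, 0)
2G = (17, 0).
Finally 2G + H:
(17, 0) + (18, 18). λ = (18 - 0)/(18 - 17) ≡ 18/1 mod 19. 1⁻¹ ≡ 1 (mod 19), so λ ≡ 18.
  x = λ² - 17 - 18 = 324 - 35 ≡ 4; y = λ·(17 - 4) - 0 ≡ 6. → (4, 6)

(4, 6)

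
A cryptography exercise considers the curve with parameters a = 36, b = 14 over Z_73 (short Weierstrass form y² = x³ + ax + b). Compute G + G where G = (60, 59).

(72, 59)

tangent at (60, 59): λ = (3·60² + 36)/(2·59) ≡ 32/45. 45⁻¹ ≡ 13 (mod 73) since 45·13 = 585 ≡ 1, so λ ≡ 32·13 ≡ 51.
  x = λ² - 60 - 60 = 2601 - 120 ≡ 72; y = λ·(60 - 72) - 59 ≡ 59. → (72, 59)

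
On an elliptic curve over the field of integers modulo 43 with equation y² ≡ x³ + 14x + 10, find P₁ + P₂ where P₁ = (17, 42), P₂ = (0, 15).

(19, 13)

(17, 42) + (0, 15). λ = (15 - 42)/(0 - 17) ≡ 16/26 mod 43. 26⁻¹ ≡ 5 (mod 43) since 26·5 = 130 ≡ 1, so λ ≡ 37.
  x = λ² - 17 - 0 = 1369 - 17 ≡ 19; y = λ·(17 - 19) - 42 ≡ 13. → (19, 13)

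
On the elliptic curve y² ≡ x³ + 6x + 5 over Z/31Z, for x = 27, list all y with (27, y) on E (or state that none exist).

x³ + 6x + 5 = 19850 ≡ 10 (mod 31).
Square roots of 10 mod 31: 14 and 17 (since 14² = 196 ≡ 10).

14, 17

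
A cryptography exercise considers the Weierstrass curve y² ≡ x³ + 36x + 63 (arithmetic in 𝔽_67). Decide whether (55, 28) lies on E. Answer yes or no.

y² = 28² ≡ 47; x³ + 36x + 63 = 168418 ≡ 47 (mod 67). 47 = 47.

yes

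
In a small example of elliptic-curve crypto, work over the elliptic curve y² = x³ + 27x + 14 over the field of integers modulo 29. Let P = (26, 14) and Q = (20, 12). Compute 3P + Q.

First 3P:
Repeated addition: build up to 3P.
2P: tangent at (26, 14): λ = (3·26² + 27)/(2·14) ≡ 25/28. 28⁻¹ ≡ 28 (mod 29) since 28·28 = 784 ≡ 1, so λ ≡ 25·28 ≡ 4.
  x = λ² - 26 - 26 = 16 - 52 ≡ 22; y = λ·(26 - 22) - 14 ≡ 2. → (22, 2)
3P: (22, 2) + (26, 14). λ = (14 - 2)/(26 - 22) ≡ 12/4 mod 29. 4⁻¹ ≡ 22 (mod 29), so λ ≡ 3.
  x = λ² - 22 - 26 = 9 - 48 ≡ 19; y = λ·(22 - 19) - 2 ≡ 7. → (19, 7)
3P = (19, 7).
Finally 3P + Q:
(19, 7) + (20, 12). λ = (12 - 7)/(20 - 19) ≡ 5/1 mod 29. 1⁻¹ ≡ 1 (mod 29), so λ ≡ 5.
  x = λ² - 19 - 20 = 25 - 39 ≡ 15; y = λ·(19 - 15) - 7 ≡ 13. → (15, 13)

(15, 13)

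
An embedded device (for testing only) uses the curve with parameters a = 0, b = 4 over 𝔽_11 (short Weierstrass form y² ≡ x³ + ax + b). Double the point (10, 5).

(0, 9)

tangent at (10, 5): λ = (3·10² + 0)/(2·5) ≡ 3/10. 10⁻¹ ≡ 10 (mod 11), so λ ≡ 3·10 ≡ 8.
  x = λ² - 10 - 10 = 64 - 20 ≡ 0; y = λ·(10 - 0) - 5 ≡ 9. → (0, 9)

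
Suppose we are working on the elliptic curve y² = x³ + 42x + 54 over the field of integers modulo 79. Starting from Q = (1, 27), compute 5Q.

Double-and-add on 5 = (101)₂. Start with Q = (1, 27) for the leading 1-bit.
double: tangent at (1, 27): λ = (3·1² + 42)/(2·27) ≡ 45/54. 54⁻¹ ≡ 60 (mod 79), so λ ≡ 45·60 ≡ 14.
  x = λ² - 1 - 1 = 196 - 2 ≡ 36; y = λ·(1 - 36) - 27 ≡ 36. → (36, 36)
double: tangent at (36, 36): λ = (3·36² + 42)/(2·36) ≡ 59/72. 72⁻¹ ≡ 45 (mod 79), so λ ≡ 59·45 ≡ 48.
  x = λ² - 36 - 36 = 2304 - 72 ≡ 20; y = λ·(36 - 20) - 36 ≡ 21. → (20, 21)
add Q: (20, 21) + (1, 27). λ = (27 - 21)/(1 - 20) ≡ 6/60 mod 79. 60⁻¹ ≡ 54 (mod 79), so λ ≡ 8.
  x = λ² - 20 - 1 = 64 - 21 ≡ 43; y = λ·(20 - 43) - 21 ≡ 32. → (43, 32)

(43, 32)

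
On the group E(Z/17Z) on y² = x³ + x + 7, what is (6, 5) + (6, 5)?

(6, 12)

tangent at (6, 5): λ = (3·6² + 1)/(2·5) ≡ 7/10. 10⁻¹ ≡ 12 (mod 17), so λ ≡ 7·12 ≡ 16.
  x = λ² - 6 - 6 = 256 - 12 ≡ 6; y = λ·(6 - 6) - 5 ≡ 12. → (6, 12)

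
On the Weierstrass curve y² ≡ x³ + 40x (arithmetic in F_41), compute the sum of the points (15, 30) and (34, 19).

(23, 7)

(15, 30) + (34, 19). λ = (19 - 30)/(34 - 15) ≡ 30/19 mod 41. 19⁻¹ ≡ 13 (mod 41) since 19·13 = 247 ≡ 1, so λ ≡ 21.
  x = λ² - 15 - 34 = 441 - 49 ≡ 23; y = λ·(15 - 23) - 30 ≡ 7. → (23, 7)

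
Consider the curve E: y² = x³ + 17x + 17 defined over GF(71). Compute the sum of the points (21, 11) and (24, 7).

(12, 48)

(21, 11) + (24, 7). λ = (7 - 11)/(24 - 21) ≡ 67/3 mod 71. 3⁻¹ ≡ 24 (mod 71) since 3·24 = 72 ≡ 1, so λ ≡ 46.
  x = λ² - 21 - 24 = 2116 - 45 ≡ 12; y = λ·(21 - 12) - 11 ≡ 48. → (12, 48)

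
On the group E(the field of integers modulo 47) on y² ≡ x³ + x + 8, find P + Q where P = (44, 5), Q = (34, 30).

(44, 5) + (34, 30). λ = (30 - 5)/(34 - 44) ≡ 25/37 mod 47. 37⁻¹ ≡ 14 (mod 47), so λ ≡ 21.
  x = λ² - 44 - 34 = 441 - 78 ≡ 34; y = λ·(44 - 34) - 5 ≡ 17. → (34, 17)

(34, 17)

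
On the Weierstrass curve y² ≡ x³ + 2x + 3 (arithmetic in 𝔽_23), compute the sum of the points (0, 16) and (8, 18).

(5, 0)

(0, 16) + (8, 18). λ = (18 - 16)/(8 - 0) ≡ 2/8 mod 23. 8⁻¹ ≡ 3 (mod 23), so λ ≡ 6.
  x = λ² - 0 - 8 = 36 - 8 ≡ 5; y = λ·(0 - 5) - 16 ≡ 0. → (5, 0)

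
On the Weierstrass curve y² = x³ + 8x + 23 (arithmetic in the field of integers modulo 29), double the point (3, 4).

tangent at (3, 4): λ = (3·3² + 8)/(2·4) ≡ 6/8. 8⁻¹ ≡ 11 (mod 29), so λ ≡ 6·11 ≡ 8.
  x = λ² - 3 - 3 = 64 - 6 ≡ 0; y = λ·(3 - 0) - 4 ≡ 20. → (0, 20)

(0, 20)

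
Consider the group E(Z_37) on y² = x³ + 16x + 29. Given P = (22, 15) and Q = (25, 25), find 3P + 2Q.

(22, 22)

First 3P:
Repeated addition: build up to 3P.
2P: tangent at (22, 15): λ = (3·22² + 16)/(2·15) ≡ 25/30. 30⁻¹ ≡ 21 (mod 37), so λ ≡ 25·21 ≡ 7.
  x = λ² - 22 - 22 = 49 - 44 ≡ 5; y = λ·(22 - 5) - 15 ≡ 30. → (5, 30)
3P: (5, 30) + (22, 15). λ = (15 - 30)/(22 - 5) ≡ 22/17 mod 37. 17⁻¹ ≡ 24 (mod 37), so λ ≡ 10.
  x = λ² - 5 - 22 = 100 - 27 ≡ 36; y = λ·(5 - 36) - 30 ≡ 30. → (36, 30)
3P = (36, 30).
Next 2Q:
Repeated addition: build up to 2Q.
2Q: tangent at (25, 25): λ = (3·25² + 16)/(2·25) ≡ 4/13. 13⁻¹ ≡ 20 (mod 37) since 13·20 = 260 ≡ 1, so λ ≡ 4·20 ≡ 6.
  x = λ² - 25 - 25 = 36 - 50 ≡ 23; y = λ·(25 - 23) - 25 ≡ 24. → (23, 24)
2Q = (23, 24).
Finally 3P + 2Q:
(36, 30) + (23, 24). λ = (24 - 30)/(23 - 36) ≡ 31/24 mod 37. 24⁻¹ ≡ 17 (mod 37) since 24·17 = 408 ≡ 1, so λ ≡ 9.
  x = λ² - 36 - 23 = 81 - 59 ≡ 22; y = λ·(36 - 22) - 30 ≡ 22. → (22, 22)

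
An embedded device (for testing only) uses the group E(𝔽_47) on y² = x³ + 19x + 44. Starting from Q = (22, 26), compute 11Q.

(32, 12)

Double-and-add on 11 = (1011)₂. Start with Q = (22, 26) for the leading 1-bit.
double: tangent at (22, 26): λ = (3·22² + 19)/(2·26) ≡ 14/5. 5⁻¹ ≡ 19 (mod 47), so λ ≡ 14·19 ≡ 31.
  x = λ² - 22 - 22 = 961 - 44 ≡ 24; y = λ·(22 - 24) - 26 ≡ 6. → (24, 6)
double: tangent at (24, 6): λ = (3·24² + 19)/(2·6) ≡ 8/12. 12⁻¹ ≡ 4 (mod 47) since 12·4 = 48 ≡ 1, so λ ≡ 8·4 ≡ 32.
  x = λ² - 24 - 24 = 1024 - 48 ≡ 36; y = λ·(24 - 36) - 6 ≡ 33. → (36, 33)
add Q: (36, 33) + (22, 26). λ = (26 - 33)/(22 - 36) ≡ 40/33 mod 47. 33⁻¹ ≡ 10 (mod 47), so λ ≡ 24.
  x = λ² - 36 - 22 = 576 - 58 ≡ 1; y = λ·(36 - 1) - 33 ≡ 8. → (1, 8)
double: tangent at (1, 8): λ = (3·1² + 19)/(2·8) ≡ 22/16. 16⁻¹ ≡ 3 (mod 47), so λ ≡ 22·3 ≡ 19.
  x = λ² - 1 - 1 = 361 - 2 ≡ 30; y = λ·(1 - 30) - 8 ≡ 5. → (30, 5)
add Q: (30, 5) + (22, 26). λ = (26 - 5)/(22 - 30) ≡ 21/39 mod 47. 39⁻¹ ≡ 41 (mod 47) since 39·41 = 1599 ≡ 1, so λ ≡ 15.
  x = λ² - 30 - 22 = 225 - 52 ≡ 32; y = λ·(30 - 32) - 5 ≡ 12. → (32, 12)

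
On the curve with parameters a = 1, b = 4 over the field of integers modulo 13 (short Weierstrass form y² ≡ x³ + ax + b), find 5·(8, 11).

Write P = (8, 11).
Repeated addition: build up to 5P.
2P: tangent at (8, 11): λ = (3·8² + 1)/(2·11) ≡ 11/9. 9⁻¹ ≡ 3 (mod 13), so λ ≡ 11·3 ≡ 7.
  x = λ² - 8 - 8 = 49 - 16 ≡ 7; y = λ·(8 - 7) - 11 ≡ 9. → (7, 9)
3P: (7, 9) + (8, 11). λ = (11 - 9)/(8 - 7) ≡ 2/1 mod 13. 1⁻¹ ≡ 1 (mod 13) since 1·1 = 1 ≡ 1, so λ ≡ 2.
  x = λ² - 7 - 8 = 4 - 15 ≡ 2; y = λ·(7 - 2) - 9 ≡ 1. → (2, 1)
4P: (2, 1) + (8, 11). λ = (11 - 1)/(8 - 2) ≡ 10/6 mod 13. 6⁻¹ ≡ 11 (mod 13), so λ ≡ 6.
  x = λ² - 2 - 8 = 36 - 10 ≡ 0; y = λ·(2 - 0) - 1 ≡ 11. → (0, 11)
5P: (0, 11) + (8, 11). λ = (11 - 11)/(8 - 0) ≡ 0/8 mod 13. 8⁻¹ ≡ 5 (mod 13) since 8·5 = 40 ≡ 1, so λ ≡ 0.
  x = λ² - 0 - 8 = 0 - 8 ≡ 5; y = λ·(0 - 5) - 11 ≡ 2. → (5, 2)

(5, 2)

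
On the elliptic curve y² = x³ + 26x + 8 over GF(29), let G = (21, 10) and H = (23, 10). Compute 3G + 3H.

First 3G:
Repeated addition: build up to 3G.
2G: tangent at (21, 10): λ = (3·21² + 26)/(2·10) ≡ 15/20. 20⁻¹ ≡ 16 (mod 29), so λ ≡ 15·16 ≡ 8.
  x = λ² - 21 - 21 = 64 - 42 ≡ 22; y = λ·(21 - 22) - 10 ≡ 11. → (22, 11)
3G: (22, 11) + (21, 10). λ = (10 - 11)/(21 - 22) ≡ 28/28 mod 29. 28⁻¹ ≡ 28 (mod 29) since 28·28 = 784 ≡ 1, so λ ≡ 1.
  x = λ² - 22 - 21 = 1 - 43 ≡ 16; y = λ·(22 - 16) - 11 ≡ 24. → (16, 24)
3G = (16, 24).
Next 3H:
Repeated addition: build up to 3H.
2H: tangent at (23, 10): λ = (3·23² + 26)/(2·10) ≡ 18/20. 20⁻¹ ≡ 16 (mod 29) since 20·16 = 320 ≡ 1, so λ ≡ 18·16 ≡ 27.
  x = λ² - 23 - 23 = 729 - 46 ≡ 16; y = λ·(23 - 16) - 10 ≡ 5. → (16, 5)
3H: (16, 5) + (23, 10). λ = (10 - 5)/(23 - 16) ≡ 5/7 mod 29. 7⁻¹ ≡ 25 (mod 29), so λ ≡ 9.
  x = λ² - 16 - 23 = 81 - 39 ≡ 13; y = λ·(16 - 13) - 5 ≡ 22. → (13, 22)
3H = (13, 22).
Finally 3G + 3H:
(16, 24) + (13, 22). λ = (22 - 24)/(13 - 16) ≡ 27/26 mod 29. 26⁻¹ ≡ 19 (mod 29), so λ ≡ 20.
  x = λ² - 16 - 13 = 400 - 29 ≡ 23; y = λ·(16 - 23) - 24 ≡ 10. → (23, 10)

(23, 10)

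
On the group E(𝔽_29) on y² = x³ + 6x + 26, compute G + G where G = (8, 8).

(8, 21)

tangent at (8, 8): λ = (3·8² + 6)/(2·8) ≡ 24/16. 16⁻¹ ≡ 20 (mod 29) since 16·20 = 320 ≡ 1, so λ ≡ 24·20 ≡ 16.
  x = λ² - 8 - 8 = 256 - 16 ≡ 8; y = λ·(8 - 8) - 8 ≡ 21. → (8, 21)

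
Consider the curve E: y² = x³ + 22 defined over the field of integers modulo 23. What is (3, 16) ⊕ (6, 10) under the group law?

(3, 16) + (6, 10). λ = (10 - 16)/(6 - 3) ≡ 17/3 mod 23. 3⁻¹ ≡ 8 (mod 23), so λ ≡ 21.
  x = λ² - 3 - 6 = 441 - 9 ≡ 18; y = λ·(3 - 18) - 16 ≡ 14. → (18, 14)

(18, 14)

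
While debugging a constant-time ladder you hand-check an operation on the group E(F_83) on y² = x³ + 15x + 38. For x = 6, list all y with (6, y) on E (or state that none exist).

26, 57

x³ + 15x + 38 = 344 ≡ 12 (mod 83).
Square roots of 12 mod 83: 26 and 57 (since 26² = 676 ≡ 12).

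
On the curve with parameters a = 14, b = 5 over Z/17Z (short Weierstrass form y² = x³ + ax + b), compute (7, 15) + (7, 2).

O

The two points share x = 7 and their y-coordinates satisfy 15 + 2 ≡ 0 (mod 17), so they are inverses. Their sum is O.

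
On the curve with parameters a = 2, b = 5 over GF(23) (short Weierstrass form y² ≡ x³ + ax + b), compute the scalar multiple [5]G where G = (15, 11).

Repeated addition: build up to 5G.
2G: tangent at (15, 11): λ = (3·15² + 2)/(2·11) ≡ 10/22. 22⁻¹ ≡ 22 (mod 23) since 22·22 = 484 ≡ 1, so λ ≡ 10·22 ≡ 13.
  x = λ² - 15 - 15 = 169 - 30 ≡ 1; y = λ·(15 - 1) - 11 ≡ 10. → (1, 10)
3G: (1, 10) + (15, 11). λ = (11 - 10)/(15 - 1) ≡ 1/14 mod 23. 14⁻¹ ≡ 5 (mod 23), so λ ≡ 5.
  x = λ² - 1 - 15 = 25 - 16 ≡ 9; y = λ·(1 - 9) - 10 ≡ 19. → (9, 19)
4G: (9, 19) + (15, 11). λ = (11 - 19)/(15 - 9) ≡ 15/6 mod 23. 6⁻¹ ≡ 4 (mod 23) since 6·4 = 24 ≡ 1, so λ ≡ 14.
  x = λ² - 9 - 15 = 196 - 24 ≡ 11; y = λ·(9 - 11) - 19 ≡ 22. → (11, 22)
5G: (11, 22) + (15, 11). λ = (11 - 22)/(15 - 11) ≡ 12/4 mod 23. 4⁻¹ ≡ 6 (mod 23), so λ ≡ 3.
  x = λ² - 11 - 15 = 9 - 26 ≡ 6; y = λ·(11 - 6) - 22 ≡ 16. → (6, 16)

(6, 16)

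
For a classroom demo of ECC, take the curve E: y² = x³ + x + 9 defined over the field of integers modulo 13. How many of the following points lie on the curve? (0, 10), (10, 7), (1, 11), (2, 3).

(0, 10): 10² ≡ 9, rhs ≡ 9 → on.
(10, 7): 7² ≡ 10, rhs ≡ 5 → off.
(1, 11): 11² ≡ 4, rhs ≡ 11 → off.
(2, 3): 3² ≡ 9, rhs ≡ 6 → off.

1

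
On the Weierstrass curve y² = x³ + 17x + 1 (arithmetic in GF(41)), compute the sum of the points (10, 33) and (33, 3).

(19, 34)

(10, 33) + (33, 3). λ = (3 - 33)/(33 - 10) ≡ 11/23 mod 41. 23⁻¹ ≡ 25 (mod 41) since 23·25 = 575 ≡ 1, so λ ≡ 29.
  x = λ² - 10 - 33 = 841 - 43 ≡ 19; y = λ·(10 - 19) - 33 ≡ 34. → (19, 34)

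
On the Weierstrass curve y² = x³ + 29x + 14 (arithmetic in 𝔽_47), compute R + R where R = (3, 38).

(6, 34)

tangent at (3, 38): λ = (3·3² + 29)/(2·38) ≡ 9/29. 29⁻¹ ≡ 13 (mod 47), so λ ≡ 9·13 ≡ 23.
  x = λ² - 3 - 3 = 529 - 6 ≡ 6; y = λ·(3 - 6) - 38 ≡ 34. → (6, 34)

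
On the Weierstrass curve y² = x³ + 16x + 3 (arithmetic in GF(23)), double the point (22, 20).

(5, 22)

tangent at (22, 20): λ = (3·22² + 16)/(2·20) ≡ 19/17. 17⁻¹ ≡ 19 (mod 23), so λ ≡ 19·19 ≡ 16.
  x = λ² - 22 - 22 = 256 - 44 ≡ 5; y = λ·(22 - 5) - 20 ≡ 22. → (5, 22)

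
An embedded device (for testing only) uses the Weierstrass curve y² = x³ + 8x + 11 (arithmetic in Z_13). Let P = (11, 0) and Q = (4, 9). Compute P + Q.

(10, 8)

(11, 0) + (4, 9). λ = (9 - 0)/(4 - 11) ≡ 9/6 mod 13. 6⁻¹ ≡ 11 (mod 13), so λ ≡ 8.
  x = λ² - 11 - 4 = 64 - 15 ≡ 10; y = λ·(11 - 10) - 0 ≡ 8. → (10, 8)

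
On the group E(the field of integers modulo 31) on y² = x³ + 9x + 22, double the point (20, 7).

tangent at (20, 7): λ = (3·20² + 9)/(2·7) ≡ 0/14. 14⁻¹ ≡ 20 (mod 31), so λ ≡ 0·20 ≡ 0.
  x = λ² - 20 - 20 = 0 - 40 ≡ 22; y = λ·(20 - 22) - 7 ≡ 24. → (22, 24)

(22, 24)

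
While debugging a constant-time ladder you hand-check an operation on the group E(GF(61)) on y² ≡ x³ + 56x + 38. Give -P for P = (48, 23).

(48, 38)

-(48, 23) = (48, -23 mod 61) = (48, 38).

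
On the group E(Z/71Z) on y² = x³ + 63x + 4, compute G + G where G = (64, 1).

tangent at (64, 1): λ = (3·64² + 63)/(2·1) ≡ 68/2. 2⁻¹ ≡ 36 (mod 71), so λ ≡ 68·36 ≡ 34.
  x = λ² - 64 - 64 = 1156 - 128 ≡ 34; y = λ·(64 - 34) - 1 ≡ 25. → (34, 25)

(34, 25)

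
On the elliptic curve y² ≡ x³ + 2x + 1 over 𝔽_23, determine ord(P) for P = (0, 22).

6

2P: tangent at (0, 22): λ = (3·0² + 2)/(2·22) ≡ 2/21. 21⁻¹ ≡ 11 (mod 23) since 21·11 = 231 ≡ 1, so λ ≡ 2·11 ≡ 22.
  x = λ² - 0 - 0 = 484 - 0 ≡ 1; y = λ·(0 - 1) - 22 ≡ 2. → (1, 2)
3P: (1, 2) + (0, 22). λ = (22 - 2)/(0 - 1) ≡ 20/22 mod 23. 22⁻¹ ≡ 22 (mod 23) since 22·22 = 484 ≡ 1, so λ ≡ 3.
  x = λ² - 1 - 0 = 9 - 1 ≡ 8; y = λ·(1 - 8) - 2 ≡ 0. → (8, 0)
4P: (8, 0) + (0, 22). λ = (22 - 0)/(0 - 8) ≡ 22/15 mod 23. 15⁻¹ ≡ 20 (mod 23) since 15·20 = 300 ≡ 1, so λ ≡ 3.
  x = λ² - 8 - 0 = 9 - 8 ≡ 1; y = λ·(8 - 1) - 0 ≡ 21. → (1, 21)
5P: (1, 21) + (0, 22). λ = (22 - 21)/(0 - 1) ≡ 1/22 mod 23. 22⁻¹ ≡ 22 (mod 23), so λ ≡ 22.
  x = λ² - 1 - 0 = 484 - 1 ≡ 0; y = λ·(1 - 0) - 21 ≡ 1. → (0, 1)
6P: (0, 1) + (0, 22): same x and y₁ ≡ -y₂, so the sum is O.
6P = O, so the order is 6.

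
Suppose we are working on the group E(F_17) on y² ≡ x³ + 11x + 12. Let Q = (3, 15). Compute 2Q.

tangent at (3, 15): λ = (3·3² + 11)/(2·15) ≡ 4/13. 13⁻¹ ≡ 4 (mod 17), so λ ≡ 4·4 ≡ 16.
  x = λ² - 3 - 3 = 256 - 6 ≡ 12; y = λ·(3 - 12) - 15 ≡ 11. → (12, 11)

(12, 11)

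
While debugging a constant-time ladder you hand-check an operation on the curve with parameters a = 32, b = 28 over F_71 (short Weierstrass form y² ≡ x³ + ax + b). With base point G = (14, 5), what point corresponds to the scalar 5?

(7, 13)

Double-and-add on 5 = (101)₂. Start with G = (14, 5) for the leading 1-bit.
double: tangent at (14, 5): λ = (3·14² + 32)/(2·5) ≡ 52/10. 10⁻¹ ≡ 64 (mod 71), so λ ≡ 52·64 ≡ 62.
  x = λ² - 14 - 14 = 3844 - 28 ≡ 53; y = λ·(14 - 53) - 5 ≡ 62. → (53, 62)
double: tangent at (53, 62): λ = (3·53² + 32)/(2·62) ≡ 10/53. 53⁻¹ ≡ 67 (mod 71), so λ ≡ 10·67 ≡ 31.
  x = λ² - 53 - 53 = 961 - 106 ≡ 3; y = λ·(53 - 3) - 62 ≡ 68. → (3, 68)
add G: (3, 68) + (14, 5). λ = (5 - 68)/(14 - 3) ≡ 8/11 mod 71. 11⁻¹ ≡ 13 (mod 71), so λ ≡ 33.
  x = λ² - 3 - 14 = 1089 - 17 ≡ 7; y = λ·(3 - 7) - 68 ≡ 13. → (7, 13)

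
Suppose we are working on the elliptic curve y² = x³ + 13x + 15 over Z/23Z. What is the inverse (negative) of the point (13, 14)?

-(13, 14) = (13, -14 mod 23) = (13, 9).

(13, 9)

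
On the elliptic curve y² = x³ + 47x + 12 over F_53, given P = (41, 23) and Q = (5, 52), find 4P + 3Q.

First 4P:
Repeated addition: build up to 4P.
2P: tangent at (41, 23): λ = (3·41² + 47)/(2·23) ≡ 2/46. 46⁻¹ ≡ 15 (mod 53), so λ ≡ 2·15 ≡ 30.
  x = λ² - 41 - 41 = 900 - 82 ≡ 23; y = λ·(41 - 23) - 23 ≡ 40. → (23, 40)
3P: (23, 40) + (41, 23). λ = (23 - 40)/(41 - 23) ≡ 36/18 mod 53. 18⁻¹ ≡ 3 (mod 53), so λ ≡ 2.
  x = λ² - 23 - 41 = 4 - 64 ≡ 46; y = λ·(23 - 46) - 40 ≡ 20. → (46, 20)
4P: (46, 20) + (41, 23). λ = (23 - 20)/(41 - 46) ≡ 3/48 mod 53. 48⁻¹ ≡ 21 (mod 53) since 48·21 = 1008 ≡ 1, so λ ≡ 10.
  x = λ² - 46 - 41 = 100 - 87 ≡ 13; y = λ·(46 - 13) - 20 ≡ 45. → (13, 45)
4P = (13, 45).
Next 3Q:
Repeated addition: build up to 3Q.
2Q: tangent at (5, 52): λ = (3·5² + 47)/(2·52) ≡ 16/51. 51⁻¹ ≡ 26 (mod 53), so λ ≡ 16·26 ≡ 45.
  x = λ² - 5 - 5 = 2025 - 10 ≡ 1; y = λ·(5 - 1) - 52 ≡ 22. → (1, 22)
3Q: (1, 22) + (5, 52). λ = (52 - 22)/(5 - 1) ≡ 30/4 mod 53. 4⁻¹ ≡ 40 (mod 53) since 4·40 = 160 ≡ 1, so λ ≡ 34.
  x = λ² - 1 - 5 = 1156 - 6 ≡ 37; y = λ·(1 - 37) - 22 ≡ 26. → (37, 26)
3Q = (37, 26).
Finally 4P + 3Q:
(13, 45) + (37, 26). λ = (26 - 45)/(37 - 13) ≡ 34/24 mod 53. 24⁻¹ ≡ 42 (mod 53), so λ ≡ 50.
  x = λ² - 13 - 37 = 2500 - 50 ≡ 12; y = λ·(13 - 12) - 45 ≡ 5. → (12, 5)

(12, 5)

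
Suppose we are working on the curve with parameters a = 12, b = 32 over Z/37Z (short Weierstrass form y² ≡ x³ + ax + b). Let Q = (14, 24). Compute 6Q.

(31, 22)

Double-and-add on 6 = (110)₂. Start with Q = (14, 24) for the leading 1-bit.
double: tangent at (14, 24): λ = (3·14² + 12)/(2·24) ≡ 8/11. 11⁻¹ ≡ 27 (mod 37) since 11·27 = 297 ≡ 1, so λ ≡ 8·27 ≡ 31.
  x = λ² - 14 - 14 = 961 - 28 ≡ 8; y = λ·(14 - 8) - 24 ≡ 14. → (8, 14)
add Q: (8, 14) + (14, 24). λ = (24 - 14)/(14 - 8) ≡ 10/6 mod 37. 6⁻¹ ≡ 31 (mod 37), so λ ≡ 14.
  x = λ² - 8 - 14 = 196 - 22 ≡ 26; y = λ·(8 - 26) - 14 ≡ 30. → (26, 30)
double: tangent at (26, 30): λ = (3·26² + 12)/(2·30) ≡ 5/23. 23⁻¹ ≡ 29 (mod 37), so λ ≡ 5·29 ≡ 34.
  x = λ² - 26 - 26 = 1156 - 52 ≡ 31; y = λ·(26 - 31) - 30 ≡ 22. → (31, 22)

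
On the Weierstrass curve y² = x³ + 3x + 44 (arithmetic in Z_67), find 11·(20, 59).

(43, 33)

Write G = (20, 59).
Double-and-add on 11 = (1011)₂. Start with G = (20, 59) for the leading 1-bit.
double: tangent at (20, 59): λ = (3·20² + 3)/(2·59) ≡ 64/51. 51⁻¹ ≡ 46 (mod 67) since 51·46 = 2346 ≡ 1, so λ ≡ 64·46 ≡ 63.
  x = λ² - 20 - 20 = 3969 - 40 ≡ 43; y = λ·(20 - 43) - 59 ≡ 33. → (43, 33)
double: tangent at (43, 33): λ = (3·43² + 3)/(2·33) ≡ 56/66. 66⁻¹ ≡ 66 (mod 67), so λ ≡ 56·66 ≡ 11.
  x = λ² - 43 - 43 = 121 - 86 ≡ 35; y = λ·(43 - 35) - 33 ≡ 55. → (35, 55)
add G: (35, 55) + (20, 59). λ = (59 - 55)/(20 - 35) ≡ 4/52 mod 67. 52⁻¹ ≡ 58 (mod 67) since 52·58 = 3016 ≡ 1, so λ ≡ 31.
  x = λ² - 35 - 20 = 961 - 55 ≡ 35; y = λ·(35 - 35) - 55 ≡ 12. → (35, 12)
double: tangent at (35, 12): λ = (3·35² + 3)/(2·12) ≡ 60/24. 24⁻¹ ≡ 14 (mod 67) since 24·14 = 336 ≡ 1, so λ ≡ 60·14 ≡ 36.
  x = λ² - 35 - 35 = 1296 - 70 ≡ 20; y = λ·(35 - 20) - 12 ≡ 59. → (20, 59)
add G: tangent at (20, 59): λ = (3·20² + 3)/(2·59) ≡ 64/51. 51⁻¹ ≡ 46 (mod 67), so λ ≡ 64·46 ≡ 63.
  x = λ² - 20 - 20 = 3969 - 40 ≡ 43; y = λ·(20 - 43) - 59 ≡ 33. → (43, 33)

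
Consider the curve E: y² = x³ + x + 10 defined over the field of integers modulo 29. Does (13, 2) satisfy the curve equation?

y² = 2² ≡ 4; x³ + 1x + 10 = 2220 ≡ 16 (mod 29). 4 ≠ 16.

no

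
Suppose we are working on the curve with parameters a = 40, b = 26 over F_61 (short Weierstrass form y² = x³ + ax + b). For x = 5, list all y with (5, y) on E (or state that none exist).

x³ + 40x + 26 = 351 ≡ 46 (mod 61).
Square roots of 46 mod 61: 30 and 31 (since 30² = 900 ≡ 46).

30, 31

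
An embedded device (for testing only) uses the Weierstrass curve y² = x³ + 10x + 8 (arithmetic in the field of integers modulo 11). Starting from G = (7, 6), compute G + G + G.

Repeated addition: build up to 3G.
2G: tangent at (7, 6): λ = (3·7² + 10)/(2·6) ≡ 3/1. 1⁻¹ ≡ 1 (mod 11), so λ ≡ 3·1 ≡ 3.
  x = λ² - 7 - 7 = 9 - 14 ≡ 6; y = λ·(7 - 6) - 6 ≡ 8. → (6, 8)
3G: (6, 8) + (7, 6). λ = (6 - 8)/(7 - 6) ≡ 9/1 mod 11. 1⁻¹ ≡ 1 (mod 11), so λ ≡ 9.
  x = λ² - 6 - 7 = 81 - 13 ≡ 2; y = λ·(6 - 2) - 8 ≡ 6. → (2, 6)

(2, 6)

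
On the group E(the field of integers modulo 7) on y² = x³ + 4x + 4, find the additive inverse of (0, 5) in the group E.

(0, 2)

-(0, 5) = (0, -5 mod 7) = (0, 2).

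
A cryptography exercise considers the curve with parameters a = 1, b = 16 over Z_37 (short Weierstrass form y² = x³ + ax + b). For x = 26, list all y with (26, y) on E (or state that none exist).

none

x³ + 1x + 16 = 17618 ≡ 6 (mod 37).
6 is a non-residue mod 37; no y exists.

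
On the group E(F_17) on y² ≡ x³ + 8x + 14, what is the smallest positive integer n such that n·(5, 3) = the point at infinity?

11

2P: tangent at (5, 3): λ = (3·5² + 8)/(2·3) ≡ 15/6. 6⁻¹ ≡ 3 (mod 17), so λ ≡ 15·3 ≡ 11.
  x = λ² - 5 - 5 = 121 - 10 ≡ 9; y = λ·(5 - 9) - 3 ≡ 4. → (9, 4)
3P: (9, 4) + (5, 3). λ = (3 - 4)/(5 - 9) ≡ 16/13 mod 17. 13⁻¹ ≡ 4 (mod 17), so λ ≡ 13.
  x = λ² - 9 - 5 = 169 - 14 ≡ 2; y = λ·(9 - 2) - 4 ≡ 2. → (2, 2)
4P: (2, 2) + (5, 3). λ = (3 - 2)/(5 - 2) ≡ 1/3 mod 17. 3⁻¹ ≡ 6 (mod 17) since 3·6 = 18 ≡ 1, so λ ≡ 6.
  x = λ² - 2 - 5 = 36 - 7 ≡ 12; y = λ·(2 - 12) - 2 ≡ 6. → (12, 6)
5P: (12, 6) + (5, 3). λ = (3 - 6)/(5 - 12) ≡ 14/10 mod 17. 10⁻¹ ≡ 12 (mod 17) since 10·12 = 120 ≡ 1, so λ ≡ 15.
  x = λ² - 12 - 5 = 225 - 17 ≡ 4; y = λ·(12 - 4) - 6 ≡ 12. → (4, 12)
6P: (4, 12) + (5, 3). λ = (3 - 12)/(5 - 4) ≡ 8/1 mod 17. 1⁻¹ ≡ 1 (mod 17), so λ ≡ 8.
  x = λ² - 4 - 5 = 64 - 9 ≡ 4; y = λ·(4 - 4) - 12 ≡ 5. → (4, 5)
7P: (4, 5) + (5, 3). λ = (3 - 5)/(5 - 4) ≡ 15/1 mod 17. 1⁻¹ ≡ 1 (mod 17) since 1·1 = 1 ≡ 1, so λ ≡ 15.
  x = λ² - 4 - 5 = 225 - 9 ≡ 12; y = λ·(4 - 12) - 5 ≡ 11. → (12, 11)
8P: (12, 11) + (5, 3). λ = (3 - 11)/(5 - 12) ≡ 9/10 mod 17. 10⁻¹ ≡ 12 (mod 17) since 10·12 = 120 ≡ 1, so λ ≡ 6.
  x = λ² - 12 - 5 = 36 - 17 ≡ 2; y = λ·(12 - 2) - 11 ≡ 15. → (2, 15)
9P: (2, 15) + (5, 3). λ = (3 - 15)/(5 - 2) ≡ 5/3 mod 17. 3⁻¹ ≡ 6 (mod 17), so λ ≡ 13.
  x = λ² - 2 - 5 = 169 - 7 ≡ 9; y = λ·(2 - 9) - 15 ≡ 13. → (9, 13)
10P: (9, 13) + (5, 3). λ = (3 - 13)/(5 - 9) ≡ 7/13 mod 17. 13⁻¹ ≡ 4 (mod 17) since 13·4 = 52 ≡ 1, so λ ≡ 11.
  x = λ² - 9 - 5 = 121 - 14 ≡ 5; y = λ·(9 - 5) - 13 ≡ 14. → (5, 14)
11P: (5, 14) + (5, 3): same x and y₁ ≡ -y₂, so the sum is the point at infinity.
11P = the point at infinity, so the order is 11.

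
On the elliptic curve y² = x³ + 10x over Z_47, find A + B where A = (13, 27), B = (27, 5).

(13, 27) + (27, 5). λ = (5 - 27)/(27 - 13) ≡ 25/14 mod 47. 14⁻¹ ≡ 37 (mod 47), so λ ≡ 32.
  x = λ² - 13 - 27 = 1024 - 40 ≡ 44; y = λ·(13 - 44) - 27 ≡ 15. → (44, 15)

(44, 15)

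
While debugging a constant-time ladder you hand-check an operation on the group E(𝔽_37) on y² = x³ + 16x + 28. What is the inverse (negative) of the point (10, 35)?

-(10, 35) = (10, -35 mod 37) = (10, 2).

(10, 2)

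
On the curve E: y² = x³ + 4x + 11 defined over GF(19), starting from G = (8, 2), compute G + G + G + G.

Double-and-add on 4 = (100)₂. Start with G = (8, 2) for the leading 1-bit.
double: tangent at (8, 2): λ = (3·8² + 4)/(2·2) ≡ 6/4. 4⁻¹ ≡ 5 (mod 19), so λ ≡ 6·5 ≡ 11.
  x = λ² - 8 - 8 = 121 - 16 ≡ 10; y = λ·(8 - 10) - 2 ≡ 14. → (10, 14)
double: tangent at (10, 14): λ = (3·10² + 4)/(2·14) ≡ 0/9. 9⁻¹ ≡ 17 (mod 19) since 9·17 = 153 ≡ 1, so λ ≡ 0·17 ≡ 0.
  x = λ² - 10 - 10 = 0 - 20 ≡ 18; y = λ·(10 - 18) - 14 ≡ 5. → (18, 5)

(18, 5)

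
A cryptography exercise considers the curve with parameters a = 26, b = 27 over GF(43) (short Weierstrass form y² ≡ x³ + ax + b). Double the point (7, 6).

tangent at (7, 6): λ = (3·7² + 26)/(2·6) ≡ 1/12. 12⁻¹ ≡ 18 (mod 43) since 12·18 = 216 ≡ 1, so λ ≡ 1·18 ≡ 18.
  x = λ² - 7 - 7 = 324 - 14 ≡ 9; y = λ·(7 - 9) - 6 ≡ 1. → (9, 1)

(9, 1)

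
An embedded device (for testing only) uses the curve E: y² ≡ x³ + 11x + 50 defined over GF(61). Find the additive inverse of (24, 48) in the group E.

(24, 13)

-(24, 48) = (24, -48 mod 61) = (24, 13).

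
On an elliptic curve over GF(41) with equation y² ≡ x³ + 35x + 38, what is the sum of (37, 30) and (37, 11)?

O

The two points share x = 37 and their y-coordinates satisfy 30 + 11 ≡ 0 (mod 41), so they are inverses. Their sum is 𝒪.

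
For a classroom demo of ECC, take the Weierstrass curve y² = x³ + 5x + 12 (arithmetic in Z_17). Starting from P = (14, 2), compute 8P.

(12, 7)

Double-and-add on 8 = (1000)₂. Start with P = (14, 2) for the leading 1-bit.
double: tangent at (14, 2): λ = (3·14² + 5)/(2·2) ≡ 15/4. 4⁻¹ ≡ 13 (mod 17), so λ ≡ 15·13 ≡ 8.
  x = λ² - 14 - 14 = 64 - 28 ≡ 2; y = λ·(14 - 2) - 2 ≡ 9. → (2, 9)
double: tangent at (2, 9): λ = (3·2² + 5)/(2·9) ≡ 0/1. 1⁻¹ ≡ 1 (mod 17), so λ ≡ 0·1 ≡ 0.
  x = λ² - 2 - 2 = 0 - 4 ≡ 13; y = λ·(2 - 13) - 9 ≡ 8. → (13, 8)
double: tangent at (13, 8): λ = (3·13² + 5)/(2·8) ≡ 2/16. 16⁻¹ ≡ 16 (mod 17) since 16·16 = 256 ≡ 1, so λ ≡ 2·16 ≡ 15.
  x = λ² - 13 - 13 = 225 - 26 ≡ 12; y = λ·(13 - 12) - 8 ≡ 7. → (12, 7)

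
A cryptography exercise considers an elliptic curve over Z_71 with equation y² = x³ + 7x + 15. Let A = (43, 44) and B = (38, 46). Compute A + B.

(64, 7)

(43, 44) + (38, 46). λ = (46 - 44)/(38 - 43) ≡ 2/66 mod 71. 66⁻¹ ≡ 14 (mod 71), so λ ≡ 28.
  x = λ² - 43 - 38 = 784 - 81 ≡ 64; y = λ·(43 - 64) - 44 ≡ 7. → (64, 7)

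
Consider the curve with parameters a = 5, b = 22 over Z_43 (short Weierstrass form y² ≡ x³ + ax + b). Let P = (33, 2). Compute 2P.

(21, 10)

tangent at (33, 2): λ = (3·33² + 5)/(2·2) ≡ 4/4. 4⁻¹ ≡ 11 (mod 43), so λ ≡ 4·11 ≡ 1.
  x = λ² - 33 - 33 = 1 - 66 ≡ 21; y = λ·(33 - 21) - 2 ≡ 10. → (21, 10)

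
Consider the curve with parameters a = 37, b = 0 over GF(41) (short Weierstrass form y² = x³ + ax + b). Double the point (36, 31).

(2, 0)

tangent at (36, 31): λ = (3·36² + 37)/(2·31) ≡ 30/21. 21⁻¹ ≡ 2 (mod 41), so λ ≡ 30·2 ≡ 19.
  x = λ² - 36 - 36 = 361 - 72 ≡ 2; y = λ·(36 - 2) - 31 ≡ 0. → (2, 0)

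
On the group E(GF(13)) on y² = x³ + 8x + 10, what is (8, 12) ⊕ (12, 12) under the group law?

(8, 12) + (12, 12). λ = (12 - 12)/(12 - 8) ≡ 0/4 mod 13. 4⁻¹ ≡ 10 (mod 13), so λ ≡ 0.
  x = λ² - 8 - 12 = 0 - 20 ≡ 6; y = λ·(8 - 6) - 12 ≡ 1. → (6, 1)

(6, 1)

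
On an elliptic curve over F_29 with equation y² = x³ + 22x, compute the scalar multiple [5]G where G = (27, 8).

Repeated addition: build up to 5G.
2G: tangent at (27, 8): λ = (3·27² + 22)/(2·8) ≡ 5/16. 16⁻¹ ≡ 20 (mod 29), so λ ≡ 5·20 ≡ 13.
  x = λ² - 27 - 27 = 169 - 54 ≡ 28; y = λ·(27 - 28) - 8 ≡ 8. → (28, 8)
3G: (28, 8) + (27, 8). λ = (8 - 8)/(27 - 28) ≡ 0/28 mod 29. 28⁻¹ ≡ 28 (mod 29) since 28·28 = 784 ≡ 1, so λ ≡ 0.
  x = λ² - 28 - 27 = 0 - 55 ≡ 3; y = λ·(28 - 3) - 8 ≡ 21. → (3, 21)
4G: (3, 21) + (27, 8). λ = (8 - 21)/(27 - 3) ≡ 16/24 mod 29. 24⁻¹ ≡ 23 (mod 29), so λ ≡ 20.
  x = λ² - 3 - 27 = 400 - 30 ≡ 22; y = λ·(3 - 22) - 21 ≡ 5. → (22, 5)
5G: (22, 5) + (27, 8). λ = (8 - 5)/(27 - 22) ≡ 3/5 mod 29. 5⁻¹ ≡ 6 (mod 29), so λ ≡ 18.
  x = λ² - 22 - 27 = 324 - 49 ≡ 14; y = λ·(22 - 14) - 5 ≡ 23. → (14, 23)

(14, 23)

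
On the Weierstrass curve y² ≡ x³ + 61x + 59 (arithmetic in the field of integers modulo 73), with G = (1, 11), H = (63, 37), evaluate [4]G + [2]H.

(3, 59)

First 4G:
Repeated addition: build up to 4G.
2G: tangent at (1, 11): λ = (3·1² + 61)/(2·11) ≡ 64/22. 22⁻¹ ≡ 10 (mod 73) since 22·10 = 220 ≡ 1, so λ ≡ 64·10 ≡ 56.
  x = λ² - 1 - 1 = 3136 - 2 ≡ 68; y = λ·(1 - 68) - 11 ≡ 33. → (68, 33)
3G: (68, 33) + (1, 11). λ = (11 - 33)/(1 - 68) ≡ 51/6 mod 73. 6⁻¹ ≡ 61 (mod 73) since 6·61 = 366 ≡ 1, so λ ≡ 45.
  x = λ² - 68 - 1 = 2025 - 69 ≡ 58; y = λ·(68 - 58) - 33 ≡ 52. → (58, 52)
4G: (58, 52) + (1, 11). λ = (11 - 52)/(1 - 58) ≡ 32/16 mod 73. 16⁻¹ ≡ 32 (mod 73), so λ ≡ 2.
  x = λ² - 58 - 1 = 4 - 59 ≡ 18; y = λ·(58 - 18) - 52 ≡ 28. → (18, 28)
4G = (18, 28).
Next 2H:
Repeated addition: build up to 2H.
2H: tangent at (63, 37): λ = (3·63² + 61)/(2·37) ≡ 69/1. 1⁻¹ ≡ 1 (mod 73), so λ ≡ 69·1 ≡ 69.
  x = λ² - 63 - 63 = 4761 - 126 ≡ 36; y = λ·(63 - 36) - 37 ≡ 1. → (36, 1)
2H = (36, 1).
Finally 4G + 2H:
(18, 28) + (36, 1). λ = (1 - 28)/(36 - 18) ≡ 46/18 mod 73. 18⁻¹ ≡ 69 (mod 73), so λ ≡ 35.
  x = λ² - 18 - 36 = 1225 - 54 ≡ 3; y = λ·(18 - 3) - 28 ≡ 59. → (3, 59)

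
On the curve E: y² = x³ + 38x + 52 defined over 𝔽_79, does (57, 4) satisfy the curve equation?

no

y² = 4² ≡ 16; x³ + 38x + 52 = 187411 ≡ 23 (mod 79). 16 ≠ 23.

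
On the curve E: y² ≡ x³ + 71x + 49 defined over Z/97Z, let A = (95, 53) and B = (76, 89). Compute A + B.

(72, 77)

(95, 53) + (76, 89). λ = (89 - 53)/(76 - 95) ≡ 36/78 mod 97. 78⁻¹ ≡ 51 (mod 97) since 78·51 = 3978 ≡ 1, so λ ≡ 90.
  x = λ² - 95 - 76 = 8100 - 171 ≡ 72; y = λ·(95 - 72) - 53 ≡ 77. → (72, 77)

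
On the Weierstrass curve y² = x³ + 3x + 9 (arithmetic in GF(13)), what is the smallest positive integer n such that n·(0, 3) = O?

7

2P: tangent at (0, 3): λ = (3·0² + 3)/(2·3) ≡ 3/6. 6⁻¹ ≡ 11 (mod 13), so λ ≡ 3·11 ≡ 7.
  x = λ² - 0 - 0 = 49 - 0 ≡ 10; y = λ·(0 - 10) - 3 ≡ 5. → (10, 5)
3P: (10, 5) + (0, 3). λ = (3 - 5)/(0 - 10) ≡ 11/3 mod 13. 3⁻¹ ≡ 9 (mod 13) since 3·9 = 27 ≡ 1, so λ ≡ 8.
  x = λ² - 10 - 0 = 64 - 10 ≡ 2; y = λ·(10 - 2) - 5 ≡ 7. → (2, 7)
4P: (2, 7) + (0, 3). λ = (3 - 7)/(0 - 2) ≡ 9/11 mod 13. 11⁻¹ ≡ 6 (mod 13) since 11·6 = 66 ≡ 1, so λ ≡ 2.
  x = λ² - 2 - 0 = 4 - 2 ≡ 2; y = λ·(2 - 2) - 7 ≡ 6. → (2, 6)
5P: (2, 6) + (0, 3). λ = (3 - 6)/(0 - 2) ≡ 10/11 mod 13. 11⁻¹ ≡ 6 (mod 13) since 11·6 = 66 ≡ 1, so λ ≡ 8.
  x = λ² - 2 - 0 = 64 - 2 ≡ 10; y = λ·(2 - 10) - 6 ≡ 8. → (10, 8)
6P: (10, 8) + (0, 3). λ = (3 - 8)/(0 - 10) ≡ 8/3 mod 13. 3⁻¹ ≡ 9 (mod 13), so λ ≡ 7.
  x = λ² - 10 - 0 = 49 - 10 ≡ 0; y = λ·(10 - 0) - 8 ≡ 10. → (0, 10)
7P: (0, 10) + (0, 3): same x and y₁ ≡ -y₂, so the sum is O.
7P = O, so the order is 7.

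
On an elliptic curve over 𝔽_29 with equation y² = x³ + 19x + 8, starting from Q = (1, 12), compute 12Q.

(17, 16)

Repeated addition: build up to 12Q.
2Q: tangent at (1, 12): λ = (3·1² + 19)/(2·12) ≡ 22/24. 24⁻¹ ≡ 23 (mod 29) since 24·23 = 552 ≡ 1, so λ ≡ 22·23 ≡ 13.
  x = λ² - 1 - 1 = 169 - 2 ≡ 22; y = λ·(1 - 22) - 12 ≡ 5. → (22, 5)
3Q: (22, 5) + (1, 12). λ = (12 - 5)/(1 - 22) ≡ 7/8 mod 29. 8⁻¹ ≡ 11 (mod 29), so λ ≡ 19.
  x = λ² - 22 - 1 = 361 - 23 ≡ 19; y = λ·(22 - 19) - 5 ≡ 23. → (19, 23)
4Q: (19, 23) + (1, 12). λ = (12 - 23)/(1 - 19) ≡ 18/11 mod 29. 11⁻¹ ≡ 8 (mod 29), so λ ≡ 28.
  x = λ² - 19 - 1 = 784 - 20 ≡ 10; y = λ·(19 - 10) - 23 ≡ 26. → (10, 26)
5Q: (10, 26) + (1, 12). λ = (12 - 26)/(1 - 10) ≡ 15/20 mod 29. 20⁻¹ ≡ 16 (mod 29), so λ ≡ 8.
  x = λ² - 10 - 1 = 64 - 11 ≡ 24; y = λ·(10 - 24) - 26 ≡ 7. → (24, 7)
6Q: (24, 7) + (1, 12). λ = (12 - 7)/(1 - 24) ≡ 5/6 mod 29. 6⁻¹ ≡ 5 (mod 29), so λ ≡ 25.
  x = λ² - 24 - 1 = 625 - 25 ≡ 20; y = λ·(24 - 20) - 7 ≡ 6. → (20, 6)
7Q: (20, 6) + (1, 12). λ = (12 - 6)/(1 - 20) ≡ 6/10 mod 29. 10⁻¹ ≡ 3 (mod 29), so λ ≡ 18.
  x = λ² - 20 - 1 = 324 - 21 ≡ 13; y = λ·(20 - 13) - 6 ≡ 4. → (13, 4)
8Q: (13, 4) + (1, 12). λ = (12 - 4)/(1 - 13) ≡ 8/17 mod 29. 17⁻¹ ≡ 12 (mod 29), so λ ≡ 9.
  x = λ² - 13 - 1 = 81 - 14 ≡ 9; y = λ·(13 - 9) - 4 ≡ 3. → (9, 3)
9Q: (9, 3) + (1, 12). λ = (12 - 3)/(1 - 9) ≡ 9/21 mod 29. 21⁻¹ ≡ 18 (mod 29), so λ ≡ 17.
  x = λ² - 9 - 1 = 289 - 10 ≡ 18; y = λ·(9 - 18) - 3 ≡ 18. → (18, 18)
10Q: (18, 18) + (1, 12). λ = (12 - 18)/(1 - 18) ≡ 23/12 mod 29. 12⁻¹ ≡ 17 (mod 29) since 12·17 = 204 ≡ 1, so λ ≡ 14.
  x = λ² - 18 - 1 = 196 - 19 ≡ 3; y = λ·(18 - 3) - 18 ≡ 18. → (3, 18)
11Q: (3, 18) + (1, 12). λ = (12 - 18)/(1 - 3) ≡ 23/27 mod 29. 27⁻¹ ≡ 14 (mod 29) since 27·14 = 378 ≡ 1, so λ ≡ 3.
  x = λ² - 3 - 1 = 9 - 4 ≡ 5; y = λ·(3 - 5) - 18 ≡ 5. → (5, 5)
12Q: (5, 5) + (1, 12). λ = (12 - 5)/(1 - 5) ≡ 7/25 mod 29. 25⁻¹ ≡ 7 (mod 29), so λ ≡ 20.
  x = λ² - 5 - 1 = 400 - 6 ≡ 17; y = λ·(5 - 17) - 5 ≡ 16. → (17, 16)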